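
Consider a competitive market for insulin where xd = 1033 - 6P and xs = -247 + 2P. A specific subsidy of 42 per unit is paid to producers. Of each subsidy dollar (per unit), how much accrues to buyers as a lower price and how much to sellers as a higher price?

Pre-subsidy: 1033 - 6P = -247 + 2P gives P* = 160, x* = 73.
With the subsidy, sellers receive Ps = Pb + 42 for each unit, where Pb is the price buyers pay.
Supply in terms of Pb becomes xs = -247 + 2(Pb + 42) = -163 + 2Pb. Setting this equal to demand: 1033 - 6Pb = -163 + 2Pb, so Pb = 149.5.
Sellers receive Ps = 149.5 + 42 = 191.5; x' = 1033 − 6·149.5 = 136.
Buyers' price falls by P* − Pb = 160 − 149.5 = 10.5; sellers' price rises by Ps − P* = 191.5 − 160 = 31.5.

Buyers gain 10.5 per unit; sellers gain 31.5 per unit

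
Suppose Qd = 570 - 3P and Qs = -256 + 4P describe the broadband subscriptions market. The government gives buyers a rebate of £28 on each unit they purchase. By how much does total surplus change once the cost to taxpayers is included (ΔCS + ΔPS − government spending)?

Net change in total surplus = -£672

Pre-subsidy: 570 - 3P = -256 + 4P gives P* = 118, Q* = 216.
With the rebate, buyers effectively pay Pb = Ps − 28, where Ps is the price sellers receive.
Demand in terms of Ps becomes Qd = 570 − 3(Ps − 28) = 654 - 3Ps. Setting this equal to supply: 654 - 3Ps = -256 + 4Ps, so Ps = 130.
Buyers pay Pb = 130 − 28 = 102; Q' = -256 + 4·130 = 264.
ΔCS = ½(216 + 264)(118 − 102) = 3840; ΔPS = ½(216 + 264)(130 − 118) = 2880.
Government spending = 28 × 264 = 7392.
Net change = 3840 + 2880 − 7392 = -672. The loss equals the DWL triangle ½·28·48.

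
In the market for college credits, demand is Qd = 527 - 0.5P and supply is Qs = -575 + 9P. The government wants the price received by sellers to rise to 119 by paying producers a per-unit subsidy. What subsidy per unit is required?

At a seller price of 119, quantity supplied is -575 + 9·119 = 496.
Buyers absorb 496 only when they pay Pb with 527 − 0.5·Pb = 496, i.e. Pb = 62.
s = Ps − Pb = 119 − 62 = 57.

Required subsidy s = 57 per unit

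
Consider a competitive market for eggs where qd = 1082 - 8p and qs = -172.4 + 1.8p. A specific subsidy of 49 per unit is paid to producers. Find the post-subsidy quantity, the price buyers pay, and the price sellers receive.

q' = 130; buyers pay 119; sellers receive 168

Pre-subsidy: 1082 - 8p = -172.4 + 1.8p gives p* = 128, q* = 58.
With the subsidy, sellers receive ps = pb + 49 for each unit, where pb is the price buyers pay.
Supply in terms of pb becomes qs = -172.4 + 1.8(pb + 49) = -84.2 + 1.8pb. Setting this equal to demand: 1082 - 8pb = -84.2 + 1.8pb, so pb = 119.
Sellers receive ps = 119 + 49 = 168; q' = 1082 − 8·119 = 130.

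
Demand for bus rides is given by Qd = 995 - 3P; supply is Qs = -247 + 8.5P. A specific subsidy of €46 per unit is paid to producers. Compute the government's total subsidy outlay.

Pre-subsidy: 995 - 3P = -247 + 8.5P gives P* = 108, Q* = 671.
With the subsidy, sellers receive Ps = Pb + 46 for each unit, where Pb is the price buyers pay.
Supply in terms of Pb becomes Qs = -247 + 8.5(Pb + 46) = 144 + 8.5Pb. Setting this equal to demand: 995 - 3Pb = 144 + 8.5Pb, so Pb = 74.
Sellers receive Ps = 74 + 46 = 120; Q' = 995 − 3·74 = 773.
Government outlay = subsidy × quantity = 46 × 773 = 35558.

Government cost = €35558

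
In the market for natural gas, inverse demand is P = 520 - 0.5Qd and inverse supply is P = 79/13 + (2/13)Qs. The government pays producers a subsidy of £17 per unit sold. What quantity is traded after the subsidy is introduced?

Q' = 812

Pre-subsidy: 520 - 0.5Q = 79/13 + (2/13)Q gives Q* = 786 and P* = 127.
With the subsidy, sellers receive Ps = Pb + 17 for each unit, where Pb is the price buyers pay.
On the curves, Pb = 520 - 0.5Q and Ps = 79/13 + (2/13)Q; the wedge Ps − Pb = 17 gives 79/13 + (2/13)Q − (520 - 0.5Q) = 17, so Q' = 812.
Then Pb = 520 − 0.5·812 = 114 and Ps = 79/13 + (2/13)·812 = 131.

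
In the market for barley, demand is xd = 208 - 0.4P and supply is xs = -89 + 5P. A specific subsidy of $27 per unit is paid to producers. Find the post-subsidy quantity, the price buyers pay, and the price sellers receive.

Pre-subsidy: 208 - 0.4P = -89 + 5P gives P* = 55, x* = 186.
With the subsidy, sellers receive Ps = Pb + 27 for each unit, where Pb is the price buyers pay.
Supply in terms of Pb becomes xs = -89 + 5(Pb + 27) = 46 + 5Pb. Setting this equal to demand: 208 - 0.4Pb = 46 + 5Pb, so Pb = 30.
Sellers receive Ps = 30 + 27 = 57; x' = 208 − 0.4·30 = 196.

x' = 196; buyers pay $30; sellers receive $57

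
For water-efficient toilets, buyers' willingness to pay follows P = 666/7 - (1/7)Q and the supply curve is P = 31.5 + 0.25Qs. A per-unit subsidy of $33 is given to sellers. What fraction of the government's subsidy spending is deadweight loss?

Pre-subsidy: 666/7 - (1/7)Q = 31.5 + 0.25Q gives Q* = 162 and P* = 72.
With the subsidy, sellers receive Ps = Pb + 33 for each unit, where Pb is the price buyers pay.
On the curves, Pb = 666/7 - (1/7)Q and Ps = 31.5 + 0.25Q; the wedge Ps − Pb = 33 gives 31.5 + 0.25Q − (666/7 - (1/7)Q) = 33, so Q' = 246.
Then Pb = 666/7 − (1/7)·246 = 60 and Ps = 31.5 + 0.25·246 = 93.
ΔCS = ½(162 + 246)(72 − 60) = 2448; ΔPS = ½(162 + 246)(93 − 72) = 4284.
Government spending = 33 × 246 = 8118.
DWL = ½ × 33 × (246 − 162) = 1386; fraction = 1386 / 8118 = 7/41.

DWL / government spending = 7/41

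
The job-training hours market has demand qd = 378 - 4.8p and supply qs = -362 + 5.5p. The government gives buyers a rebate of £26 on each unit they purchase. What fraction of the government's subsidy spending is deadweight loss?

DWL / government spending = 572/1713

Pre-subsidy: 378 - 4.8p = -362 + 5.5p gives p* = 7400/103, q* = 3414/103.
With the rebate, buyers effectively pay pb = ps − 26, where ps is the price sellers receive.
Demand in terms of ps becomes qd = 378 − 4.8(ps − 26) = 502.8 - 4.8ps. Setting this equal to supply: 502.8 - 4.8ps = -362 + 5.5ps, so ps = 8648/103.
Buyers pay pb = 8648/103 − 26 = 5970/103; q' = -362 + 5.5·(8648/103) = 10278/103.
ΔCS = ½(3414/103 + 10278/103)(7400/103 − 5970/103) = 9789780/10609; ΔPS = ½(3414/103 + 10278/103)(8648/103 − 7400/103) = 8543808/10609.
Government spending = 26 × 10278/103 = 267228/103.
DWL = ½ × 26 × (10278/103 − 3414/103) = 89232/103; fraction = (89232/103) / (267228/103) = 572/1713.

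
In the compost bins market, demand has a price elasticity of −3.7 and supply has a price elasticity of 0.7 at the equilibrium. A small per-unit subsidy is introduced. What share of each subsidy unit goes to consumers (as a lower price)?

For a small subsidy around the equilibrium, the benefit split depends on the relative slopes, which at a point are proportional to the elasticities.
Buyer share = εs/(εs + |εd|) = 0.7/(0.7 + 3.7) = 7/44; seller share = |εd|/(εs + |εd|) = 37/44.

Consumer share = 7/44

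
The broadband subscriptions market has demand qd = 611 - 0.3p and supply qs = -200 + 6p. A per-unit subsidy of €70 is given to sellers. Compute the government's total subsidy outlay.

Government cost = 124400/3

Pre-subsidy: 611 - 0.3p = -200 + 6p gives p* = 8110/63, q* = 12020/21.
With the subsidy, sellers receive ps = pb + 70 for each unit, where pb is the price buyers pay.
Supply in terms of pb becomes qs = -200 + 6(pb + 70) = 220 + 6pb. Setting this equal to demand: 611 - 0.3pb = 220 + 6pb, so pb = 3910/63.
Sellers receive ps = 3910/63 + 70 = 8320/63; q' = 611 − 0.3·(3910/63) = 12440/21.
Government outlay = subsidy × quantity = 70 × 12440/21 = 124400/3.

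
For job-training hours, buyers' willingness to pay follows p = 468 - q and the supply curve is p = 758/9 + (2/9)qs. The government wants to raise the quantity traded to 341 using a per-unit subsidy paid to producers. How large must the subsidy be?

Required subsidy s = 33 per unit

At q = 341, from the demand curve buyers pay pb = 468 − 1·341 = 127; from the supply curve sellers need ps = 758/9 + (2/9)·341 = 160.
The subsidy must fill the gap: s = ps − pb = 160 − 127 = 33.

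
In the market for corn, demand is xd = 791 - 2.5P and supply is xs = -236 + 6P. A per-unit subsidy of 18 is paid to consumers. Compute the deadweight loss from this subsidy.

Deadweight loss = 4860/17

Pre-subsidy: 791 - 2.5P = -236 + 6P gives P* = 2054/17, x* = 8312/17.
With the rebate, buyers effectively pay Pb = Ps − 18, where Ps is the price sellers receive.
Demand in terms of Ps becomes xd = 791 − 2.5(Ps − 18) = 836 - 2.5Ps. Setting this equal to supply: 836 - 2.5Ps = -236 + 6Ps, so Ps = 2144/17.
Buyers pay Pb = 2144/17 − 18 = 1838/17; x' = -236 + 6·(2144/17) = 8852/17.
The subsidy expands output by 8852/17 − 8312/17 = 540/17 past the efficient level; on those units the gap between marginal cost and willingness to pay runs from 0 up to 18.
DWL = ½ × 18 × 540/17 = 4860/17.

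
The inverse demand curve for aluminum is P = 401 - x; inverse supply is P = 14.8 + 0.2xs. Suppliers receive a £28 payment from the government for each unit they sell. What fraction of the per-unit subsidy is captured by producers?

Producer share = 1/6

Pre-subsidy: 401 - x = 14.8 + 0.2x gives x* = 1931/6 and P* = 475/6.
With the subsidy, sellers receive Ps = Pb + 28 for each unit, where Pb is the price buyers pay.
On the curves, Pb = 401 - x and Ps = 14.8 + 0.2x; the wedge Ps − Pb = 28 gives 14.8 + 0.2x − (401 - x) = 28, so x' = 2071/6.
Then Pb = 401 − 1·(2071/6) = 335/6 and Ps = 14.8 + 0.2·(2071/6) = 503/6.
Buyers' price falls by P* − Pb = 475/6 − 335/6 = 70/3; sellers' price rises by Ps − P* = 503/6 − 475/6 = 14/3.
So producers capture (14/3)/28 = 1/6 of each unit of subsidy.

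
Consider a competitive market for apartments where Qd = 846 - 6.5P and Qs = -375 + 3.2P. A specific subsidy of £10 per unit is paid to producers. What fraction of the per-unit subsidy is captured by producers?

Pre-subsidy: 846 - 6.5P = -375 + 3.2P gives P* = 12210/97, Q* = 2697/97.
With the subsidy, sellers receive Ps = Pb + 10 for each unit, where Pb is the price buyers pay.
Supply in terms of Pb becomes Qs = -375 + 3.2(Pb + 10) = -343 + 3.2Pb. Setting this equal to demand: 846 - 6.5Pb = -343 + 3.2Pb, so Pb = 11890/97.
Sellers receive Ps = 11890/97 + 10 = 12860/97; Q' = 846 − 6.5·(11890/97) = 4777/97.
Buyers' price falls by P* − Pb = 12210/97 − 11890/97 = 320/97; sellers' price rises by Ps − P* = 12860/97 − 12210/97 = 650/97.
So producers capture (650/97)/10 = 65/97 of each unit of subsidy.

Producer share = 65/97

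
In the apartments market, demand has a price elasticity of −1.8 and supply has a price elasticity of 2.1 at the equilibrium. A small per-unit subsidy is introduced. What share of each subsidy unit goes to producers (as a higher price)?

For a small subsidy around the equilibrium, the benefit split depends on the relative slopes, which at a point are proportional to the elasticities.
Buyer share = εs/(εs + |εd|) = 2.1/(2.1 + 1.8) = 7/13; seller share = |εd|/(εs + |εd|) = 6/13.
So producers capture 6/13 of the subsidy.

Producer share = 6/13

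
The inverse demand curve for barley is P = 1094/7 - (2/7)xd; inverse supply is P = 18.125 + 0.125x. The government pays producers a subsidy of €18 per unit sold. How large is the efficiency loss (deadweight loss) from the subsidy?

Pre-subsidy: 1094/7 - (2/7)x = 18.125 + 0.125x gives x* = 7737/23 and P* = 1384/23.
With the subsidy, sellers receive Ps = Pb + 18 for each unit, where Pb is the price buyers pay.
On the curves, Pb = 1094/7 - (2/7)x and Ps = 18.125 + 0.125x; the wedge Ps − Pb = 18 gives 18.125 + 0.125x − (1094/7 - (2/7)x) = 18, so x' = 8745/23.
Then Pb = 1094/7 − (2/7)·(8745/23) = 1096/23 and Ps = 18.125 + 0.125·(8745/23) = 1510/23.
The subsidy expands output by 8745/23 − 7737/23 = 1008/23 past the efficient level; on those units the gap between marginal cost and willingness to pay runs from 0 up to 18.
DWL = ½ × 18 × 1008/23 = 9072/23.

Deadweight loss = 9072/23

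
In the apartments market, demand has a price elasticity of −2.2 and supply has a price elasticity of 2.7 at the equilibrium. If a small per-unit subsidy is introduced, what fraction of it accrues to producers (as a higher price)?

Producer share = 22/49

For a small subsidy around the equilibrium, the benefit split depends on the relative slopes, which at a point are proportional to the elasticities.
Buyer share = εs/(εs + |εd|) = 2.7/(2.7 + 2.2) = 27/49; seller share = |εd|/(εs + |εd|) = 22/49.
So producers capture 22/49 of the subsidy.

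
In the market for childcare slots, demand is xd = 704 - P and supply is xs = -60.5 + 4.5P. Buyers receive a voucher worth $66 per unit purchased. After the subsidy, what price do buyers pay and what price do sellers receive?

Pre-subsidy: 704 - P = -60.5 + 4.5P gives P* = 139, x* = 565.
With the rebate, buyers effectively pay Pb = Ps − 66, where Ps is the price sellers receive.
Demand in terms of Ps becomes xd = 704 − 1(Ps − 66) = 770 - Ps. Setting this equal to supply: 770 - Ps = -60.5 + 4.5Ps, so Ps = 151.
Buyers pay Pb = 151 − 66 = 85; x' = -60.5 + 4.5·151 = 619.

Buyers pay $85; sellers receive $151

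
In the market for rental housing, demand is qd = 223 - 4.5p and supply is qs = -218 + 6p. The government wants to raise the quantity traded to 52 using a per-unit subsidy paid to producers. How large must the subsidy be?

At q = 52, invert demand for the buyer price: pb = (223 − 52)/4.5 = 38; invert supply for the seller price: ps = (52 − (-218))/6 = 45.
The subsidy must fill the gap: s = ps − pb = 45 − 38 = 7.

Required subsidy s = 7 per unit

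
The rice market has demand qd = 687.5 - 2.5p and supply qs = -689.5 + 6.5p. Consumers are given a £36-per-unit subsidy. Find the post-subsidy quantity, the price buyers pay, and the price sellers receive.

Pre-subsidy: 687.5 - 2.5p = -689.5 + 6.5p gives p* = 153, q* = 305.
With the rebate, buyers effectively pay pb = ps − 36, where ps is the price sellers receive.
Demand in terms of ps becomes qd = 687.5 − 2.5(ps − 36) = 777.5 - 2.5ps. Setting this equal to supply: 777.5 - 2.5ps = -689.5 + 6.5ps, so ps = 163.
Buyers pay pb = 163 − 36 = 127; q' = -689.5 + 6.5·163 = 370.

q' = 370; buyers pay £127; sellers receive £163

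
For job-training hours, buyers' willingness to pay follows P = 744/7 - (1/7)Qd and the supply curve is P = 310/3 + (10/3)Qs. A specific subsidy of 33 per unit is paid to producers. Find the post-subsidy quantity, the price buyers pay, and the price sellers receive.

Pre-subsidy: 744/7 - (1/7)Q = 310/3 + (10/3)Q gives Q* = 62/73 and P* = 7750/73.
With the subsidy, sellers receive Ps = Pb + 33 for each unit, where Pb is the price buyers pay.
On the curves, Pb = 744/7 - (1/7)Q and Ps = 310/3 + (10/3)Q; the wedge Ps − Pb = 33 gives 310/3 + (10/3)Q − (744/7 - (1/7)Q) = 33, so Q' = 755/73.
Then Pb = 744/7 − (1/7)·(755/73) = 7651/73 and Ps = 310/3 + (10/3)·(755/73) = 10060/73.

Q' = 755/73; buyers pay 7651/73; sellers receive 10060/73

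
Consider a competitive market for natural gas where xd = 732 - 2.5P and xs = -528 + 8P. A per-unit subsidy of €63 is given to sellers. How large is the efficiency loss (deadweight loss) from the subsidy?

Deadweight loss = €3780

Pre-subsidy: 732 - 2.5P = -528 + 8P gives P* = 120, x* = 432.
With the subsidy, sellers receive Ps = Pb + 63 for each unit, where Pb is the price buyers pay.
Supply in terms of Pb becomes xs = -528 + 8(Pb + 63) = -24 + 8Pb. Setting this equal to demand: 732 - 2.5Pb = -24 + 8Pb, so Pb = 72.
Sellers receive Ps = 72 + 63 = 135; x' = 732 − 2.5·72 = 552.
The subsidy expands output by 552 − 432 = 120 past the efficient level; on those units the gap between marginal cost and willingness to pay runs from 0 up to 63.
DWL = ½ × 63 × 120 = 3780.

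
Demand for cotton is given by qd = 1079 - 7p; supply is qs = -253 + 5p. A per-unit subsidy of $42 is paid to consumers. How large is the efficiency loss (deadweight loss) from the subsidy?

Deadweight loss = $2572.5

Pre-subsidy: 1079 - 7p = -253 + 5p gives p* = 111, q* = 302.
With the rebate, buyers effectively pay pb = ps − 42, where ps is the price sellers receive.
Demand in terms of ps becomes qd = 1079 − 7(ps − 42) = 1373 - 7ps. Setting this equal to supply: 1373 - 7ps = -253 + 5ps, so ps = 135.5.
Buyers pay pb = 135.5 − 42 = 93.5; q' = -253 + 5·135.5 = 424.5.
The subsidy expands output by 424.5 − 302 = 122.5 past the efficient level; on those units the gap between marginal cost and willingness to pay runs from 0 up to 42.
DWL = ½ × 42 × 122.5 = 2572.5.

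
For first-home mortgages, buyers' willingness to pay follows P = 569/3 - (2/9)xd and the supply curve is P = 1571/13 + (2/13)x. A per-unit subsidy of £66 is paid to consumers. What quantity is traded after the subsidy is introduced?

Pre-subsidy: 569/3 - (2/9)x = 1571/13 + (2/13)x gives x* = 183 and P* = 149.
With the rebate, buyers effectively pay Pb = Ps − 66, where Ps is the price sellers receive.
On the curves, Pb = 569/3 - (2/9)x and Ps = 1571/13 + (2/13)x; the wedge Ps − Pb = 66 gives 1571/13 + (2/13)x − (569/3 - (2/9)x) = 66, so x' = 358.5.
Then Pb = 569/3 − (2/9)·358.5 = 110 and Ps = 1571/13 + (2/13)·358.5 = 176.

x' = 358.5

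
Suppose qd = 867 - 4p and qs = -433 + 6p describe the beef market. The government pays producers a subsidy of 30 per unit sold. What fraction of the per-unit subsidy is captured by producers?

Pre-subsidy: 867 - 4p = -433 + 6p gives p* = 130, q* = 347.
With the subsidy, sellers receive ps = pb + 30 for each unit, where pb is the price buyers pay.
Supply in terms of pb becomes qs = -433 + 6(pb + 30) = -253 + 6pb. Setting this equal to demand: 867 - 4pb = -253 + 6pb, so pb = 112.
Sellers receive ps = 112 + 30 = 142; q' = 867 − 4·112 = 419.
Buyers' price falls by p* − pb = 130 − 112 = 18; sellers' price rises by ps − p* = 142 − 130 = 12.
So producers capture 12/30 = 0.4 of each unit of subsidy.

Producer share = 0.4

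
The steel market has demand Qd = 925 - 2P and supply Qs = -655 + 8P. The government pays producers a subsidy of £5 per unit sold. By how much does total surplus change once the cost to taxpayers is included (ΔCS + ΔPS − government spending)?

Pre-subsidy: 925 - 2P = -655 + 8P gives P* = 158, Q* = 609.
With the subsidy, sellers receive Ps = Pb + 5 for each unit, where Pb is the price buyers pay.
Supply in terms of Pb becomes Qs = -655 + 8(Pb + 5) = -615 + 8Pb. Setting this equal to demand: 925 - 2Pb = -615 + 8Pb, so Pb = 154.
Sellers receive Ps = 154 + 5 = 159; Q' = 925 − 2·154 = 617.
ΔCS = ½(609 + 617)(158 − 154) = 2452; ΔPS = ½(609 + 617)(159 − 158) = 613.
Government spending = 5 × 617 = 3085.
Net change = 2452 + 613 − 3085 = -20. The loss equals the DWL triangle ½·5·8.

Net change in total surplus = -£20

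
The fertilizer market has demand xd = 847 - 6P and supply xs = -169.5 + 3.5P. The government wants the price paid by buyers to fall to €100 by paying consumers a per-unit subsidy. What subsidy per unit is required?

At a buyer price of 100, quantity demanded is 847 − 6·100 = 247.
Sellers supply 247 only when they receive Ps with -169.5 + 3.5·Ps = 247, i.e. Ps = 119.
s = Ps − Pb = 119 − 100 = 19.

Required subsidy s = €19 per unit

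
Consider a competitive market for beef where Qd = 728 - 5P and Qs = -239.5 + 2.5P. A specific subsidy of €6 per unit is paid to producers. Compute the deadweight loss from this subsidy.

Pre-subsidy: 728 - 5P = -239.5 + 2.5P gives P* = 129, Q* = 83.
With the subsidy, sellers receive Ps = Pb + 6 for each unit, where Pb is the price buyers pay.
Supply in terms of Pb becomes Qs = -239.5 + 2.5(Pb + 6) = -224.5 + 2.5Pb. Setting this equal to demand: 728 - 5Pb = -224.5 + 2.5Pb, so Pb = 127.
Sellers receive Ps = 127 + 6 = 133; Q' = 728 − 5·127 = 93.
The subsidy expands output by 93 − 83 = 10 past the efficient level; on those units the gap between marginal cost and willingness to pay runs from 0 up to 6.
DWL = ½ × 6 × 10 = 30.

Deadweight loss = €30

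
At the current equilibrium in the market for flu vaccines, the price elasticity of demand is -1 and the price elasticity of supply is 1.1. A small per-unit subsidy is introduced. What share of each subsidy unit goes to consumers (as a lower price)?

Consumer share = 11/21

For a small subsidy around the equilibrium, the benefit split depends on the relative slopes, which at a point are proportional to the elasticities.
Buyer share = εs/(εs + |εd|) = 1.1/(1.1 + 1) = 11/21; seller share = |εd|/(εs + |εd|) = 10/21.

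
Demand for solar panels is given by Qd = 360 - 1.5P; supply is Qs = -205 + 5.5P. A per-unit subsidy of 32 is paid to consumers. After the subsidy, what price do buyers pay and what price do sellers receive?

Pre-subsidy: 360 - 1.5P = -205 + 5.5P gives P* = 565/7, Q* = 3345/14.
With the rebate, buyers effectively pay Pb = Ps − 32, where Ps is the price sellers receive.
Demand in terms of Ps becomes Qd = 360 − 1.5(Ps − 32) = 408 - 1.5Ps. Setting this equal to supply: 408 - 1.5Ps = -205 + 5.5Ps, so Ps = 613/7.
Buyers pay Pb = 613/7 − 32 = 389/7; Q' = -205 + 5.5·(613/7) = 3873/14.

Buyers pay 389/7; sellers receive 613/7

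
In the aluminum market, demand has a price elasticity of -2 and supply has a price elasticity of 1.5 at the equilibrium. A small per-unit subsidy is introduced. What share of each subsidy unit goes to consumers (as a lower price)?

Consumer share = 3/7

For a small subsidy around the equilibrium, the benefit split depends on the relative slopes, which at a point are proportional to the elasticities.
Buyer share = εs/(εs + |εd|) = 1.5/(1.5 + 2) = 3/7; seller share = |εd|/(εs + |εd|) = 4/7.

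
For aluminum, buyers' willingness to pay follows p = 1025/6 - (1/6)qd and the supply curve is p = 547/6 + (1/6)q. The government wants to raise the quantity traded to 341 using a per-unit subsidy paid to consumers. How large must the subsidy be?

At q = 341, from the demand curve buyers pay pb = 1025/6 − (1/6)·341 = 114; from the supply curve sellers need ps = 547/6 + (1/6)·341 = 148.
The subsidy must fill the gap: s = ps − pb = 148 − 114 = 34.

Required subsidy s = 34 per unit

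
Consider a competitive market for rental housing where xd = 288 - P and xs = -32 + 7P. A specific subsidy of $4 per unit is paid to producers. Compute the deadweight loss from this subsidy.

Pre-subsidy: 288 - P = -32 + 7P gives P* = 40, x* = 248.
With the subsidy, sellers receive Ps = Pb + 4 for each unit, where Pb is the price buyers pay.
Supply in terms of Pb becomes xs = -32 + 7(Pb + 4) = -4 + 7Pb. Setting this equal to demand: 288 - Pb = -4 + 7Pb, so Pb = 36.5.
Sellers receive Ps = 36.5 + 4 = 40.5; x' = 288 − 1·36.5 = 251.5.
The subsidy expands output by 251.5 − 248 = 3.5 past the efficient level; on those units the gap between marginal cost and willingness to pay runs from 0 up to 4.
DWL = ½ × 4 × 3.5 = 7.

Deadweight loss = $7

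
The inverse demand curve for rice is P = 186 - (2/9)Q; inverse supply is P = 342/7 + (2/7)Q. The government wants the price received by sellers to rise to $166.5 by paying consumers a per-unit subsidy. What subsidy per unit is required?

Required subsidy s = $72 per unit

At a seller price of 166.5, quantity supplied is -171 + 3.5·166.5 = 411.75.
Buyers absorb 411.75 only when they pay Pb = 186 − (2/9)·411.75 = 94.5.
s = Ps − Pb = 166.5 − 94.5 = 72.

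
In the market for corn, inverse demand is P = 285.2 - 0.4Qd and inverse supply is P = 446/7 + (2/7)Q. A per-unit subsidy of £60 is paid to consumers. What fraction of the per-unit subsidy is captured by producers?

Pre-subsidy: 285.2 - 0.4Q = 446/7 + (2/7)Q gives Q* = 323 and P* = 156.
With the rebate, buyers effectively pay Pb = Ps − 60, where Ps is the price sellers receive.
On the curves, Pb = 285.2 - 0.4Q and Ps = 446/7 + (2/7)Q; the wedge Ps − Pb = 60 gives 446/7 + (2/7)Q − (285.2 - 0.4Q) = 60, so Q' = 410.5.
Then Pb = 285.2 − 0.4·410.5 = 121 and Ps = 446/7 + (2/7)·410.5 = 181.
Buyers' price falls by P* − Pb = 156 − 121 = 35; sellers' price rises by Ps − P* = 181 − 156 = 25.
So producers capture 25/60 = 5/12 of each unit of subsidy.

Producer share = 5/12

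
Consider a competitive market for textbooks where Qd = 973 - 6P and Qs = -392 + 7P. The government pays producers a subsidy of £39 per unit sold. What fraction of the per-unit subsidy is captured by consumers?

Consumer share = 7/13

Pre-subsidy: 973 - 6P = -392 + 7P gives P* = 105, Q* = 343.
With the subsidy, sellers receive Ps = Pb + 39 for each unit, where Pb is the price buyers pay.
Supply in terms of Pb becomes Qs = -392 + 7(Pb + 39) = -119 + 7Pb. Setting this equal to demand: 973 - 6Pb = -119 + 7Pb, so Pb = 84.
Sellers receive Ps = 84 + 39 = 123; Q' = 973 − 6·84 = 469.
Buyers' price falls by P* − Pb = 105 − 84 = 21; sellers' price rises by Ps − P* = 123 − 105 = 18.
So consumers capture 21/39 = 7/13 of each unit of subsidy.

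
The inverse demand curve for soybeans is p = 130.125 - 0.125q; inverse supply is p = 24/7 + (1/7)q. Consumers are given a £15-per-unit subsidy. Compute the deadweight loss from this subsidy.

Pre-subsidy: 130.125 - 0.125q = 24/7 + (1/7)q gives q* = 473 and p* = 71.
With the rebate, buyers effectively pay pb = ps − 15, where ps is the price sellers receive.
On the curves, pb = 130.125 - 0.125q and ps = 24/7 + (1/7)q; the wedge ps − pb = 15 gives 24/7 + (1/7)q − (130.125 - 0.125q) = 15, so q' = 529.
Then pb = 130.125 − 0.125·529 = 64 and ps = 24/7 + (1/7)·529 = 79.
The subsidy expands output by 529 − 473 = 56 past the efficient level; on those units the gap between marginal cost and willingness to pay runs from 0 up to 15.
DWL = ½ × 15 × 56 = 420.

Deadweight loss = £420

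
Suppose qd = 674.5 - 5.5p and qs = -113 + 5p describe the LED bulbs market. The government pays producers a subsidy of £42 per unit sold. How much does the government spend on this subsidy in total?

Pre-subsidy: 674.5 - 5.5p = -113 + 5p gives p* = 75, q* = 262.
With the subsidy, sellers receive ps = pb + 42 for each unit, where pb is the price buyers pay.
Supply in terms of pb becomes qs = -113 + 5(pb + 42) = 97 + 5pb. Setting this equal to demand: 674.5 - 5.5pb = 97 + 5pb, so pb = 55.
Sellers receive ps = 55 + 42 = 97; q' = 674.5 − 5.5·55 = 372.
Government outlay = subsidy × quantity = 42 × 372 = 15624.

Government cost = £15624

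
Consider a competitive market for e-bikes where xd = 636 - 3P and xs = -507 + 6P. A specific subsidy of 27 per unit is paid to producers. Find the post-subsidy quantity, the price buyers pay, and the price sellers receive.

Pre-subsidy: 636 - 3P = -507 + 6P gives P* = 127, x* = 255.
With the subsidy, sellers receive Ps = Pb + 27 for each unit, where Pb is the price buyers pay.
Supply in terms of Pb becomes xs = -507 + 6(Pb + 27) = -345 + 6Pb. Setting this equal to demand: 636 - 3Pb = -345 + 6Pb, so Pb = 109.
Sellers receive Ps = 109 + 27 = 136; x' = 636 − 3·109 = 309.

x' = 309; buyers pay 109; sellers receive 136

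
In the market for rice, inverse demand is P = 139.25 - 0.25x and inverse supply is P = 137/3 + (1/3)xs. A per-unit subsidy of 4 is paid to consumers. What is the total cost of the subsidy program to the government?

Pre-subsidy: 139.25 - 0.25x = 137/3 + (1/3)x gives x* = 1123/7 and P* = 694/7.
With the rebate, buyers effectively pay Pb = Ps − 4, where Ps is the price sellers receive.
On the curves, Pb = 139.25 - 0.25x and Ps = 137/3 + (1/3)x; the wedge Ps − Pb = 4 gives 137/3 + (1/3)x − (139.25 - 0.25x) = 4, so x' = 1171/7.
Then Pb = 139.25 − 0.25·(1171/7) = 682/7 and Ps = 137/3 + (1/3)·(1171/7) = 710/7.
Government outlay = subsidy × quantity = 4 × 1171/7 = 4684/7.

Government cost = 4684/7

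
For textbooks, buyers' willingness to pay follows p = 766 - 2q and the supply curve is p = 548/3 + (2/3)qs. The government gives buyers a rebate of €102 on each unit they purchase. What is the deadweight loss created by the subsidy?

Pre-subsidy: 766 - 2q = 548/3 + (2/3)q gives q* = 218.75 and p* = 328.5.
With the rebate, buyers effectively pay pb = ps − 102, where ps is the price sellers receive.
On the curves, pb = 766 - 2q and ps = 548/3 + (2/3)q; the wedge ps − pb = 102 gives 548/3 + (2/3)q − (766 - 2q) = 102, so q' = 257.
Then pb = 766 − 2·257 = 252 and ps = 548/3 + (2/3)·257 = 354.
The subsidy expands output by 257 − 218.75 = 38.25 past the efficient level; on those units the gap between marginal cost and willingness to pay runs from 0 up to 102.
DWL = ½ × 102 × 38.25 = 1950.75.

Deadweight loss = €1950.75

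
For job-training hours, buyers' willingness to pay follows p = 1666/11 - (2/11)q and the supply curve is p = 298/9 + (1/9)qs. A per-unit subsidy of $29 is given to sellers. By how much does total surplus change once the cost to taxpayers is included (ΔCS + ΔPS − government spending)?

Pre-subsidy: 1666/11 - (2/11)q = 298/9 + (1/9)q gives q* = 404 and p* = 78.
With the subsidy, sellers receive ps = pb + 29 for each unit, where pb is the price buyers pay.
On the curves, pb = 1666/11 - (2/11)q and ps = 298/9 + (1/9)q; the wedge ps − pb = 29 gives 298/9 + (1/9)q − (1666/11 - (2/11)q) = 29, so q' = 503.
Then pb = 1666/11 − (2/11)·503 = 60 and ps = 298/9 + (1/9)·503 = 89.
ΔCS = ½(404 + 503)(78 − 60) = 8163; ΔPS = ½(404 + 503)(89 − 78) = 4988.5.
Government spending = 29 × 503 = 14587.
Net change = 8163 + 4988.5 − 14587 = -1435.5. The loss equals the DWL triangle ½·29·99.

Net change in total surplus = -$1435.5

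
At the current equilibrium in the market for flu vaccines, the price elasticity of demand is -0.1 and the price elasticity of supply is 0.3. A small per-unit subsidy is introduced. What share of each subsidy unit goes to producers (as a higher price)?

For a small subsidy around the equilibrium, the benefit split depends on the relative slopes, which at a point are proportional to the elasticities.
Buyer share = εs/(εs + |εd|) = 0.3/(0.3 + 0.1) = 0.75; seller share = |εd|/(εs + |εd|) = 0.25.
So producers capture 0.25 of the subsidy.

Producer share = 0.25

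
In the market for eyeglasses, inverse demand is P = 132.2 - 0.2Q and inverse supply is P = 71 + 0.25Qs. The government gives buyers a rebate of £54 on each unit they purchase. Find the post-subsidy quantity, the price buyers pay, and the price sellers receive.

Q' = 256; buyers pay £81; sellers receive £135

Pre-subsidy: 132.2 - 0.2Q = 71 + 0.25Q gives Q* = 136 and P* = 105.
With the rebate, buyers effectively pay Pb = Ps − 54, where Ps is the price sellers receive.
On the curves, Pb = 132.2 - 0.2Q and Ps = 71 + 0.25Q; the wedge Ps − Pb = 54 gives 71 + 0.25Q − (132.2 - 0.2Q) = 54, so Q' = 256.
Then Pb = 132.2 − 0.2·256 = 81 and Ps = 71 + 0.25·256 = 135.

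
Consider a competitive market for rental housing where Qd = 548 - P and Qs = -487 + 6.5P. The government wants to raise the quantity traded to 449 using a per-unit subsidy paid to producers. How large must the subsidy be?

Required subsidy s = 45 per unit

At Q = 449, invert demand for the buyer price: Pb = (548 − 449)/1 = 99; invert supply for the seller price: Ps = (449 − (-487))/6.5 = 144.
The subsidy must fill the gap: s = Ps − Pb = 144 − 99 = 45.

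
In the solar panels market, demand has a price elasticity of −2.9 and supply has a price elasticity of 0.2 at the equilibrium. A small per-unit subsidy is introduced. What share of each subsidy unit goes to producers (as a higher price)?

Producer share = 29/31

For a small subsidy around the equilibrium, the benefit split depends on the relative slopes, which at a point are proportional to the elasticities.
Buyer share = εs/(εs + |εd|) = 0.2/(0.2 + 2.9) = 2/31; seller share = |εd|/(εs + |εd|) = 29/31.
So producers capture 29/31 of the subsidy.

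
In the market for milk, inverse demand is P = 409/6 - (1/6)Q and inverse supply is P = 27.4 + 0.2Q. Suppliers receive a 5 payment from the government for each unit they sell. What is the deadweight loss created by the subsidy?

Pre-subsidy: 409/6 - (1/6)Q = 27.4 + 0.2Q gives Q* = 1223/11 and P* = 546/11.
With the subsidy, sellers receive Ps = Pb + 5 for each unit, where Pb is the price buyers pay.
On the curves, Pb = 409/6 - (1/6)Q and Ps = 27.4 + 0.2Q; the wedge Ps − Pb = 5 gives 27.4 + 0.2Q − (409/6 - (1/6)Q) = 5, so Q' = 1373/11.
Then Pb = 409/6 − (1/6)·(1373/11) = 521/11 and Ps = 27.4 + 0.2·(1373/11) = 576/11.
The subsidy expands output by 1373/11 − 1223/11 = 150/11 past the efficient level; on those units the gap between marginal cost and willingness to pay runs from 0 up to 5.
DWL = ½ × 5 × 150/11 = 375/11.

Deadweight loss = 375/11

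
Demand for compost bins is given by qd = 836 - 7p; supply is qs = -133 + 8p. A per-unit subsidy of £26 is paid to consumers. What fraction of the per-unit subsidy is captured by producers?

Producer share = 7/15

Pre-subsidy: 836 - 7p = -133 + 8p gives p* = 64.6, q* = 383.8.
With the rebate, buyers effectively pay pb = ps − 26, where ps is the price sellers receive.
Demand in terms of ps becomes qd = 836 − 7(ps − 26) = 1018 - 7ps. Setting this equal to supply: 1018 - 7ps = -133 + 8ps, so ps = 1151/15.
Buyers pay pb = 1151/15 − 26 = 761/15; q' = -133 + 8·(1151/15) = 7213/15.
Buyers' price falls by p* − pb = 64.6 − 761/15 = 208/15; sellers' price rises by ps − p* = 1151/15 − 64.6 = 182/15.
So producers capture (182/15)/26 = 7/15 of each unit of subsidy.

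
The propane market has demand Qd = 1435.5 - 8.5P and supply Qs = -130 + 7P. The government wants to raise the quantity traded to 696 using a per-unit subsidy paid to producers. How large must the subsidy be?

Required subsidy s = 31 per unit

At Q = 696, invert demand for the buyer price: Pb = (1435.5 − 696)/8.5 = 87; invert supply for the seller price: Ps = (696 − (-130))/7 = 118.
The subsidy must fill the gap: s = Ps − Pb = 118 − 87 = 31.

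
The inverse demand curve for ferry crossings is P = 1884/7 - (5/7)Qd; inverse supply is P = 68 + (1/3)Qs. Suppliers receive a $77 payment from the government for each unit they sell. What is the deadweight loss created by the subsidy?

Pre-subsidy: 1884/7 - (5/7)Q = 68 + (1/3)Q gives Q* = 192 and P* = 132.
With the subsidy, sellers receive Ps = Pb + 77 for each unit, where Pb is the price buyers pay.
On the curves, Pb = 1884/7 - (5/7)Q and Ps = 68 + (1/3)Q; the wedge Ps − Pb = 77 gives 68 + (1/3)Q − (1884/7 - (5/7)Q) = 77, so Q' = 265.5.
Then Pb = 1884/7 − (5/7)·265.5 = 79.5 and Ps = 68 + (1/3)·265.5 = 156.5.
The subsidy expands output by 265.5 − 192 = 73.5 past the efficient level; on those units the gap between marginal cost and willingness to pay runs from 0 up to 77.
DWL = ½ × 77 × 73.5 = 2829.75.

Deadweight loss = $2829.75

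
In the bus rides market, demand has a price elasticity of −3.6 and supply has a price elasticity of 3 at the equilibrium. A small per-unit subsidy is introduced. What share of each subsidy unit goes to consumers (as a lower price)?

Consumer share = 5/11

For a small subsidy around the equilibrium, the benefit split depends on the relative slopes, which at a point are proportional to the elasticities.
Buyer share = εs/(εs + |εd|) = 3/(3 + 3.6) = 5/11; seller share = |εd|/(εs + |εd|) = 6/11.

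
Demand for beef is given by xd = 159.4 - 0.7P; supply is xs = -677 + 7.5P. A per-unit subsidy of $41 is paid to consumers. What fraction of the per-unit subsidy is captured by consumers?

Pre-subsidy: 159.4 - 0.7P = -677 + 7.5P gives P* = 102, x* = 88.
With the rebate, buyers effectively pay Pb = Ps − 41, where Ps is the price sellers receive.
Demand in terms of Ps becomes xd = 159.4 − 0.7(Ps − 41) = 188.1 - 0.7Ps. Setting this equal to supply: 188.1 - 0.7Ps = -677 + 7.5Ps, so Ps = 105.5.
Buyers pay Pb = 105.5 − 41 = 64.5; x' = -677 + 7.5·105.5 = 114.25.
Buyers' price falls by P* − Pb = 102 − 64.5 = 37.5; sellers' price rises by Ps − P* = 105.5 − 102 = 3.5.
So consumers capture 37.5/41 = 75/82 of each unit of subsidy.

Consumer share = 75/82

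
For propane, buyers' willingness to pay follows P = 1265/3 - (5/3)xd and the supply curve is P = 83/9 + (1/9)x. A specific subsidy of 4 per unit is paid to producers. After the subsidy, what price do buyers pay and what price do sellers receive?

Pre-subsidy: 1265/3 - (5/3)x = 83/9 + (1/9)x gives x* = 232 and P* = 35.
With the subsidy, sellers receive Ps = Pb + 4 for each unit, where Pb is the price buyers pay.
On the curves, Pb = 1265/3 - (5/3)x and Ps = 83/9 + (1/9)x; the wedge Ps − Pb = 4 gives 83/9 + (1/9)x − (1265/3 - (5/3)x) = 4, so x' = 234.25.
Then Pb = 1265/3 − (5/3)·234.25 = 31.25 and Ps = 83/9 + (1/9)·234.25 = 35.25.

Buyers pay 31.25; sellers receive 35.25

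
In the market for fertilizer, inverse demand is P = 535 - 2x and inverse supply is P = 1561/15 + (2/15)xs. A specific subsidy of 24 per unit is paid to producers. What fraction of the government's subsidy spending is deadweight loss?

Pre-subsidy: 535 - 2x = 1561/15 + (2/15)x gives x* = 202 and P* = 131.
With the subsidy, sellers receive Ps = Pb + 24 for each unit, where Pb is the price buyers pay.
On the curves, Pb = 535 - 2x and Ps = 1561/15 + (2/15)x; the wedge Ps − Pb = 24 gives 1561/15 + (2/15)x − (535 - 2x) = 24, so x' = 213.25.
Then Pb = 535 − 2·213.25 = 108.5 and Ps = 1561/15 + (2/15)·213.25 = 132.5.
ΔCS = ½(202 + 213.25)(131 − 108.5) = 4671.5625; ΔPS = ½(202 + 213.25)(132.5 − 131) = 311.4375.
Government spending = 24 × 213.25 = 5118.
DWL = ½ × 24 × (213.25 − 202) = 135; fraction = 135 / 5118 = 45/1706.

DWL / government spending = 45/1706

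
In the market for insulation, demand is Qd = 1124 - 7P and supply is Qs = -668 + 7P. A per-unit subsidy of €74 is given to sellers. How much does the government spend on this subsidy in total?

Pre-subsidy: 1124 - 7P = -668 + 7P gives P* = 128, Q* = 228.
With the subsidy, sellers receive Ps = Pb + 74 for each unit, where Pb is the price buyers pay.
Supply in terms of Pb becomes Qs = -668 + 7(Pb + 74) = -150 + 7Pb. Setting this equal to demand: 1124 - 7Pb = -150 + 7Pb, so Pb = 91.
Sellers receive Ps = 91 + 74 = 165; Q' = 1124 − 7·91 = 487.
Government outlay = subsidy × quantity = 74 × 487 = 36038.

Government cost = €36038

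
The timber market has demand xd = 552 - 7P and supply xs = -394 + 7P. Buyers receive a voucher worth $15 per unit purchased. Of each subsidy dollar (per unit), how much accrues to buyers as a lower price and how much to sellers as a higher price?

Buyers gain $7.5 per unit; sellers gain $7.5 per unit

Pre-subsidy: 552 - 7P = -394 + 7P gives P* = 473/7, x* = 79.
With the rebate, buyers effectively pay Pb = Ps − 15, where Ps is the price sellers receive.
Demand in terms of Ps becomes xd = 552 − 7(Ps − 15) = 657 - 7Ps. Setting this equal to supply: 657 - 7Ps = -394 + 7Ps, so Ps = 1051/14.
Buyers pay Pb = 1051/14 − 15 = 841/14; x' = -394 + 7·(1051/14) = 131.5.
Buyers' price falls by P* − Pb = 473/7 − 841/14 = 7.5; sellers' price rises by Ps − P* = 1051/14 − 473/7 = 7.5.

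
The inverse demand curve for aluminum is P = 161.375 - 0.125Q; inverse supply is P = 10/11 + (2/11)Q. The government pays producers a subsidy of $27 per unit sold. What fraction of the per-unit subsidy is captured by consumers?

Pre-subsidy: 161.375 - 0.125Q = 10/11 + (2/11)Q gives Q* = 523 and P* = 96.
With the subsidy, sellers receive Ps = Pb + 27 for each unit, where Pb is the price buyers pay.
On the curves, Pb = 161.375 - 0.125Q and Ps = 10/11 + (2/11)Q; the wedge Ps − Pb = 27 gives 10/11 + (2/11)Q − (161.375 - 0.125Q) = 27, so Q' = 611.
Then Pb = 161.375 − 0.125·611 = 85 and Ps = 10/11 + (2/11)·611 = 112.
Buyers' price falls by P* − Pb = 96 − 85 = 11; sellers' price rises by Ps − P* = 112 − 96 = 16.
So consumers capture 11/27 = 11/27 of each unit of subsidy.

Consumer share = 11/27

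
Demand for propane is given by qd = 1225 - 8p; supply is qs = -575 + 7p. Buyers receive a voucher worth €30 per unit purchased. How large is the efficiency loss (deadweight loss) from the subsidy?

Deadweight loss = €1680

Pre-subsidy: 1225 - 8p = -575 + 7p gives p* = 120, q* = 265.
With the rebate, buyers effectively pay pb = ps − 30, where ps is the price sellers receive.
Demand in terms of ps becomes qd = 1225 − 8(ps − 30) = 1465 - 8ps. Setting this equal to supply: 1465 - 8ps = -575 + 7ps, so ps = 136.
Buyers pay pb = 136 − 30 = 106; q' = -575 + 7·136 = 377.
The subsidy expands output by 377 − 265 = 112 past the efficient level; on those units the gap between marginal cost and willingness to pay runs from 0 up to 30.
DWL = ½ × 30 × 112 = 1680.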